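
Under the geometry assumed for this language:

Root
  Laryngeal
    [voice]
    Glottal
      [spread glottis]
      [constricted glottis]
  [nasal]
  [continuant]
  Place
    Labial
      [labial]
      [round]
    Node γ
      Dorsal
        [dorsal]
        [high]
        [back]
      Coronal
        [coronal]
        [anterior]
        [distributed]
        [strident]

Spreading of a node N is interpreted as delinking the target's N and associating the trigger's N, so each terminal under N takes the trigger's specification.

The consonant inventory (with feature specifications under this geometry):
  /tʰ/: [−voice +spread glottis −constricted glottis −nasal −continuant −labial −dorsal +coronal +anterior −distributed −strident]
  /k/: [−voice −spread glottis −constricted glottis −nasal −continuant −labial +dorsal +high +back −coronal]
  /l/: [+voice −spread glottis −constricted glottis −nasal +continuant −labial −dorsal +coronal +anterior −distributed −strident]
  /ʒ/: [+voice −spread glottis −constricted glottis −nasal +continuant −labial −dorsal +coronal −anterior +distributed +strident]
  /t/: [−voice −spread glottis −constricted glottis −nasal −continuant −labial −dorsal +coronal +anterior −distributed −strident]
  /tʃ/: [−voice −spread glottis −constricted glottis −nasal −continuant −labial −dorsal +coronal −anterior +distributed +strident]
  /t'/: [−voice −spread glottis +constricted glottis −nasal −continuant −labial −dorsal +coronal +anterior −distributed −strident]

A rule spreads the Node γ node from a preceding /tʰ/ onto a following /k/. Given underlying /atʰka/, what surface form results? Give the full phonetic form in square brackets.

Terminals under Node γ in this geometry: [dorsal], [high], [back], [coronal], [anterior], [distributed], [strident].
After delinking /k/'s Node γ and linking /tʰ/'s, the affected terminals become [−dorsal], [+coronal], [+anterior], [−distributed], [−strident]; [voice], [spread glottis], [constricted glottis], … (outside Node γ) are retained from /k/.
Among the inventory, only /t/ has exactly this specification, giving the surface form [atʰta].

[atʰta]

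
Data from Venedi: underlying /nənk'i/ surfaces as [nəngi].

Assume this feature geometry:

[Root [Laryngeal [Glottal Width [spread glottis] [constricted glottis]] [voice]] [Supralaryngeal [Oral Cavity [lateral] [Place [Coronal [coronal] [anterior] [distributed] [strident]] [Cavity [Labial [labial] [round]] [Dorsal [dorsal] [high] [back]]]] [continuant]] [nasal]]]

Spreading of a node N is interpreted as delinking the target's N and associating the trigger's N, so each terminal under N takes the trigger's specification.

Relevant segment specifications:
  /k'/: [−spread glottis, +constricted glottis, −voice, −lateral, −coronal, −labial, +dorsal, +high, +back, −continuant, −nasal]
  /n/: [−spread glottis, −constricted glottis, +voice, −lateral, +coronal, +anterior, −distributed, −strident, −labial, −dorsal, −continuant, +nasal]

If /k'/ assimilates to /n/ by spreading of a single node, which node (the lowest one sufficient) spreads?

Laryngeal

The alternation /k'/ → [g] changes [voice], [constricted glottis] and nothing else.
The smallest constituent containing every changed terminal is Laryngeal — each of its daughters lacks at least one of the affected features.
If Laryngeal spreads, every terminal under it takes /n/'s value, producing [g] as observed.
Had Root spread, [coronal], [nasal] would have taken /n/'s values; they stay as in /k'/, confirming the spreading constituent is exactly Laryngeal.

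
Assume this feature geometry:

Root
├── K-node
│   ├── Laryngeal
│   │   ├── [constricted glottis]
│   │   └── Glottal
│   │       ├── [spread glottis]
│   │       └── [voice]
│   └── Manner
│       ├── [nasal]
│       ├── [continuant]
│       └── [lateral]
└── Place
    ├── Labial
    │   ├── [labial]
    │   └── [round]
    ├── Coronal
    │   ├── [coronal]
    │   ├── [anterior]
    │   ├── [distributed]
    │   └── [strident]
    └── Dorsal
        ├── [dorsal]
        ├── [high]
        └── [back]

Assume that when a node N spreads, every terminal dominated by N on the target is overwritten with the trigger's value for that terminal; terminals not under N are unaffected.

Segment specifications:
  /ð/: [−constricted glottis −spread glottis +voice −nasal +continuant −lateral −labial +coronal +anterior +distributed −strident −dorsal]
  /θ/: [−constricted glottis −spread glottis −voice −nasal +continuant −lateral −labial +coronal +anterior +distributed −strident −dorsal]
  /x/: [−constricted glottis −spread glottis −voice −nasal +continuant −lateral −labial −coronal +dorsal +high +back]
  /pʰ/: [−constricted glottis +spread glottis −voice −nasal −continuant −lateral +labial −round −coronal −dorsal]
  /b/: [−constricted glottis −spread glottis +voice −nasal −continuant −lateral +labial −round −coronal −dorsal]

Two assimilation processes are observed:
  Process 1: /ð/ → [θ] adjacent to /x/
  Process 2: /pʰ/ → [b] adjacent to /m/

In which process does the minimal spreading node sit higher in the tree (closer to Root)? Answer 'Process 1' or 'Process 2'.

In Process 1, [voice] changes, so the minimal spreading node is [voice] at depth 4.
In Process 2, [voice], [spread glottis] change, so the minimal spreading node is Glottal at depth 3.
Glottal is closer to Root than [voice], so Process 2 spreads the higher node.

Process 2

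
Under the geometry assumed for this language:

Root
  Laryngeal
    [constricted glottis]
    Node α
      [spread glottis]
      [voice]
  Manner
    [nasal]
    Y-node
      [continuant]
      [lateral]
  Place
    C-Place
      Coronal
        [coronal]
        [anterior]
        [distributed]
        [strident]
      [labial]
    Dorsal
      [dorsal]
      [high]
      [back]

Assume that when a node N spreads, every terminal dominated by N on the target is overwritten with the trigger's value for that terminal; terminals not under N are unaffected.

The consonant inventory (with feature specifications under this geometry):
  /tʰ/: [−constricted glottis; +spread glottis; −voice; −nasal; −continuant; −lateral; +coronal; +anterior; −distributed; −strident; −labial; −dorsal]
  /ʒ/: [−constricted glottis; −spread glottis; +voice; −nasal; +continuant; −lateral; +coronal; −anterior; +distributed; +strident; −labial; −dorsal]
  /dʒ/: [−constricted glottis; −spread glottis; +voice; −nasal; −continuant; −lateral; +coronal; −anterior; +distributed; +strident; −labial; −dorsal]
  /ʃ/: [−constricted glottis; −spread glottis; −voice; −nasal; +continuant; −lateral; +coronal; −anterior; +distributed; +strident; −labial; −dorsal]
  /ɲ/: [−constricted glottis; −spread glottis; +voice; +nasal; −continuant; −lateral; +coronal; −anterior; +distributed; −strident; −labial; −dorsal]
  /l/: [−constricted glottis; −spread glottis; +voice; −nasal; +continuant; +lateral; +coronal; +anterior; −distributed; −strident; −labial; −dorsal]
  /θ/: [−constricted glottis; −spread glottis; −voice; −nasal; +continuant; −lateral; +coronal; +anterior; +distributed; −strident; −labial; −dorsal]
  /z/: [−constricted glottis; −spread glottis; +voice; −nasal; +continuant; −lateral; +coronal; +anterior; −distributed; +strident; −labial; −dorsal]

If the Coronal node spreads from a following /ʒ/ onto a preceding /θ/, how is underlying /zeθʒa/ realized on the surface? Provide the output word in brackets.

The Coronal node dominates the terminals [coronal], [anterior], [distributed], [strident].
The target acquires /ʒ/'s values for everything under Coronal — [+coronal], [−anterior], [+distributed], [+strident] — while keeping its own [constricted glottis], [spread glottis], [voice], ….
Among the inventory, only /ʃ/ has exactly this specification, giving the surface form [zeʃʒa].

[zeʃʒa]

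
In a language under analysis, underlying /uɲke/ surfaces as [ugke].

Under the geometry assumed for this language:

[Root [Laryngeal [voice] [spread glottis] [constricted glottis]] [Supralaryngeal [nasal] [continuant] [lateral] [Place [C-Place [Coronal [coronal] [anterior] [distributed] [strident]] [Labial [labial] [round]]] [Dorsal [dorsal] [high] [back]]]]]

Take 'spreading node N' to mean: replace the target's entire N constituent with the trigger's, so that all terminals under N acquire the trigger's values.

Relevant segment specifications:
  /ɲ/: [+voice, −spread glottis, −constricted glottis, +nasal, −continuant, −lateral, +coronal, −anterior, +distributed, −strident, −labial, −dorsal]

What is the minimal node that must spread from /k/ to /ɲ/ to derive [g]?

Supralaryngeal

Feature comparison: [nasal], [coronal], [anterior], [distributed], [strident], [dorsal], [high], [back] differ between /ɲ/ and [g]; the remaining terminals match.
In this geometry the lowest node dominating all of them is Supralaryngeal: every daughter of Supralaryngeal dominates only a proper subset, so no lower node suffices.
Delinking /ɲ/'s Supralaryngeal and associating /k/'s Supralaryngeal gives precisely the feature bundle of [g].
[voice] — on which /k/ differs from /ɲ/ — is unchanged, so Root cannot have spread; the constituent is no larger than Supralaryngeal.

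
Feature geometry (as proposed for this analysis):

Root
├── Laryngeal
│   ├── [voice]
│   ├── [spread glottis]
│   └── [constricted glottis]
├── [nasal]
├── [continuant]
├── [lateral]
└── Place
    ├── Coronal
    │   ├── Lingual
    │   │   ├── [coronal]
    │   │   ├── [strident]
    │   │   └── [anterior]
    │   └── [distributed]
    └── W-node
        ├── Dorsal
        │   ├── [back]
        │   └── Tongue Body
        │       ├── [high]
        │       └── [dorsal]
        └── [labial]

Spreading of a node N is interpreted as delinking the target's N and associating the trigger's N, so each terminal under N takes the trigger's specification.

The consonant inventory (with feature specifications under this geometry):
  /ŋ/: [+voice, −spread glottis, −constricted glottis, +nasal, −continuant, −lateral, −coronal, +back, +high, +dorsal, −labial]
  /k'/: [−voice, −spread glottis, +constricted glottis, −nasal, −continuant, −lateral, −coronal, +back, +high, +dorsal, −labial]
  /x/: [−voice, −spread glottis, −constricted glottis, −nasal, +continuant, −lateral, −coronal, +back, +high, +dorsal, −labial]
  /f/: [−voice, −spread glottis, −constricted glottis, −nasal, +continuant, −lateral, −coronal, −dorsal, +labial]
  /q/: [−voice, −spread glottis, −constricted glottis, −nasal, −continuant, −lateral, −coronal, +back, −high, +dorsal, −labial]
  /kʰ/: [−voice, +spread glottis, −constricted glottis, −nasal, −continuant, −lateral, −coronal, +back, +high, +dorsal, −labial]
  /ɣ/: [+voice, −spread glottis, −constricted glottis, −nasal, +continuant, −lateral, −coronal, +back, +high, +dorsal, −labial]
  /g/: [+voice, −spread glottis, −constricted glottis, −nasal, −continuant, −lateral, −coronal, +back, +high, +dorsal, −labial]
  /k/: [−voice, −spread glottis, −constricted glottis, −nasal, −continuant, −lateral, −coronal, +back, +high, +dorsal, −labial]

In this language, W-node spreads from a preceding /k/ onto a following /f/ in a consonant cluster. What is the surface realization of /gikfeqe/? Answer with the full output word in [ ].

W-node immediately or transitively dominates [back], [high], [dorsal], [labial].
After delinking /f/'s W-node and linking /k/'s, the affected terminals become [+back], [+high], [+dorsal], [−labial]; [voice], [spread glottis], [constricted glottis], … (outside W-node) are retained from /f/.
This feature bundle is that of [x], so /gikfeqe/ surfaces as [gikxeqe].

[gikxeqe]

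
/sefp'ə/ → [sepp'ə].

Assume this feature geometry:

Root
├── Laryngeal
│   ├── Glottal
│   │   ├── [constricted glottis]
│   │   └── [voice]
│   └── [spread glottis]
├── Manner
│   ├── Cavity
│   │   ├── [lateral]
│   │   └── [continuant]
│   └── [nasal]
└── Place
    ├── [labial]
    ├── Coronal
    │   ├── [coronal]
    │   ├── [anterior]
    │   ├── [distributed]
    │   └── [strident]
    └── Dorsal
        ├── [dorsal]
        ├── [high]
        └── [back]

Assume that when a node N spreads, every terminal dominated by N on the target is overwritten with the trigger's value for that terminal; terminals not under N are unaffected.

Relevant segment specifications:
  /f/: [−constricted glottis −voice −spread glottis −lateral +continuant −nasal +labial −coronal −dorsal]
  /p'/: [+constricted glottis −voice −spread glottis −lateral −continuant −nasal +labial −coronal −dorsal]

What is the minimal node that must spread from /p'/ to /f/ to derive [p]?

Feature comparison: [continuant] differs between /f/ and [p]; the remaining terminals match.
Since just one terminal is affected and it takes /p'/'s value, spreading the terminal [continuant] alone is sufficient and minimal.
[constricted glottis], a feature on which the two segments disagree outside [continuant], is unchanged — nothing dominating it spread, and [continuant] is the minimal sufficient constituent.

[continuant]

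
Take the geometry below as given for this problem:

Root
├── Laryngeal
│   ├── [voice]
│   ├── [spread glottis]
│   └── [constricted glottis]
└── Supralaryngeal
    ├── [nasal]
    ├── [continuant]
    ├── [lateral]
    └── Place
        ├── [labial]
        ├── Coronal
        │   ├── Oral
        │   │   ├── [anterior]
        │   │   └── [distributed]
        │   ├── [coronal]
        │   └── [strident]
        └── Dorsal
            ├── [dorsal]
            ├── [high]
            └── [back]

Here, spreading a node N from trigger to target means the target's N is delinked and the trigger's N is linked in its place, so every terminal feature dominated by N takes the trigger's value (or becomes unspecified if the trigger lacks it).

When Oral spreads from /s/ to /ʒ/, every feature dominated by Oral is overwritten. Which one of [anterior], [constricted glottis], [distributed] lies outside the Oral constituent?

Oral dominates exactly [anterior], [distributed].
Of the listed options, [anterior], [distributed] are among these and would be overwritten by spreading Oral.
[constricted glottis] is not within the Oral subtree (it hangs from Laryngeal), so /ʒ/'s [constricted glottis] value survives.

[constricted glottis]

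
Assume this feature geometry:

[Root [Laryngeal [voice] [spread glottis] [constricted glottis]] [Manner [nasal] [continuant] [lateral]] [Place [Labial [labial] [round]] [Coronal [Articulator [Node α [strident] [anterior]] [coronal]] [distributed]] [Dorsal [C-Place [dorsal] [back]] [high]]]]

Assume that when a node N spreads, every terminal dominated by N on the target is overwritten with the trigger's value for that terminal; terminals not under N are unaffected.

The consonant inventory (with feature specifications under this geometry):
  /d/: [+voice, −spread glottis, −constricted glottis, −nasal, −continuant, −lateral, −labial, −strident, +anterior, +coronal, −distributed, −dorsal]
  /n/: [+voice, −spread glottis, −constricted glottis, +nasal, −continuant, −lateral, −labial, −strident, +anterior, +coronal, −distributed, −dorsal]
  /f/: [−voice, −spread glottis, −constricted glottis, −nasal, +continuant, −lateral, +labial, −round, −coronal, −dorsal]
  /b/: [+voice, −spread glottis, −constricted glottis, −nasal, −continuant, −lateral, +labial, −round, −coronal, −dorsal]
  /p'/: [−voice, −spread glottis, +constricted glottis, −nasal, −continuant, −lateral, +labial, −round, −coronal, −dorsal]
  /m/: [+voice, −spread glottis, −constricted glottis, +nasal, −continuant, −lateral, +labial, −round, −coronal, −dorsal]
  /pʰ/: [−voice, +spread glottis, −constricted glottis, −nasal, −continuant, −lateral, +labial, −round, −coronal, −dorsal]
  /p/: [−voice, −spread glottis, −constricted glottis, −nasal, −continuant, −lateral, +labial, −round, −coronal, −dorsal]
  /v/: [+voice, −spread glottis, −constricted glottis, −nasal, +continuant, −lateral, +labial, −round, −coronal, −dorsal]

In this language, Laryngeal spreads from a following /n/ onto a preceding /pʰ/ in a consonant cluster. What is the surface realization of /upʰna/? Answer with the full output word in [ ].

[ubna]

The Laryngeal node dominates the terminals [voice], [spread glottis], [constricted glottis].
The target acquires /n/'s values for everything under Laryngeal — [+voice], [−spread glottis], [−constricted glottis] — while keeping its own [nasal], [continuant], [lateral], ….
Among the inventory, only /b/ has exactly this specification, giving the surface form [ubna].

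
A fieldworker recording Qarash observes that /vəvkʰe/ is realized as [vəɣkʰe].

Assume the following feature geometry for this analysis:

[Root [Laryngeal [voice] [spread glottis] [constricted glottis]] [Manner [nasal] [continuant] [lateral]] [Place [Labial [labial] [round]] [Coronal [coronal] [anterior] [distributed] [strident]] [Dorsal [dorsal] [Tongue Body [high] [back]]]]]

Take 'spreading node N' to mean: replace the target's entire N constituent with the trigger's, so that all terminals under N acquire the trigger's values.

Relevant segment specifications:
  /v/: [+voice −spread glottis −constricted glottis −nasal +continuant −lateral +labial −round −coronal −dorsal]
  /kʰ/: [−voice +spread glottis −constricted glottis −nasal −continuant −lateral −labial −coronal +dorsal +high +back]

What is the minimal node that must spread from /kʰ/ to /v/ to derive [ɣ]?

Comparing /v/ with its surface form [ɣ], the features that change are [labial], [round], [dorsal], [high], [back].
These terminals are all dominated by Place, and no proper subconstituent of Place covers them all; Place is their lowest common ancestor.
Spreading Place from /kʰ/ overwrites each of those terminals with /kʰ/'s values, yielding exactly [ɣ].
[voice], [spread glottis] — on which /kʰ/ differs from /v/ — are unchanged, so Root cannot have spread; the constituent is no larger than Place.

Place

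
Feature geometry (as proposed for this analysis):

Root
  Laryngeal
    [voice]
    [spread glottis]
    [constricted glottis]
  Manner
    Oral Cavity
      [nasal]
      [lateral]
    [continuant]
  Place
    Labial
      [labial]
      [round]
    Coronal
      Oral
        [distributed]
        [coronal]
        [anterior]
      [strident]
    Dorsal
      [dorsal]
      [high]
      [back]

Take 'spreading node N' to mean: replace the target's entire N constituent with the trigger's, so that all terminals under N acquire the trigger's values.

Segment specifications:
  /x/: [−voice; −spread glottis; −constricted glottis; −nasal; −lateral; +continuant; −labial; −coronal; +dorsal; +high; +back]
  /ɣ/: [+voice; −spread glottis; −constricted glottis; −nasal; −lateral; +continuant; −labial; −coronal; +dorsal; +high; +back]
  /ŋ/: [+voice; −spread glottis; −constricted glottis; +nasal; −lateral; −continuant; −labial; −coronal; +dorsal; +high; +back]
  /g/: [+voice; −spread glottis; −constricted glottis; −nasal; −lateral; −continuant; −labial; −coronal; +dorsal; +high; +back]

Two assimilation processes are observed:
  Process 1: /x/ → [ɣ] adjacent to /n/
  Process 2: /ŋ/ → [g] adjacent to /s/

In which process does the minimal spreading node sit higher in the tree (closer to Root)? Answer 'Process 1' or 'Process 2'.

In Process 1, [voice] changes, so the minimal spreading node is [voice] at depth 2.
In Process 2, [nasal] changes, so the minimal spreading node is [nasal] at depth 3.
[voice] (depth 2) sits above [nasal] (depth 3), making Process 1 the one with the higher spreading node.

Process 1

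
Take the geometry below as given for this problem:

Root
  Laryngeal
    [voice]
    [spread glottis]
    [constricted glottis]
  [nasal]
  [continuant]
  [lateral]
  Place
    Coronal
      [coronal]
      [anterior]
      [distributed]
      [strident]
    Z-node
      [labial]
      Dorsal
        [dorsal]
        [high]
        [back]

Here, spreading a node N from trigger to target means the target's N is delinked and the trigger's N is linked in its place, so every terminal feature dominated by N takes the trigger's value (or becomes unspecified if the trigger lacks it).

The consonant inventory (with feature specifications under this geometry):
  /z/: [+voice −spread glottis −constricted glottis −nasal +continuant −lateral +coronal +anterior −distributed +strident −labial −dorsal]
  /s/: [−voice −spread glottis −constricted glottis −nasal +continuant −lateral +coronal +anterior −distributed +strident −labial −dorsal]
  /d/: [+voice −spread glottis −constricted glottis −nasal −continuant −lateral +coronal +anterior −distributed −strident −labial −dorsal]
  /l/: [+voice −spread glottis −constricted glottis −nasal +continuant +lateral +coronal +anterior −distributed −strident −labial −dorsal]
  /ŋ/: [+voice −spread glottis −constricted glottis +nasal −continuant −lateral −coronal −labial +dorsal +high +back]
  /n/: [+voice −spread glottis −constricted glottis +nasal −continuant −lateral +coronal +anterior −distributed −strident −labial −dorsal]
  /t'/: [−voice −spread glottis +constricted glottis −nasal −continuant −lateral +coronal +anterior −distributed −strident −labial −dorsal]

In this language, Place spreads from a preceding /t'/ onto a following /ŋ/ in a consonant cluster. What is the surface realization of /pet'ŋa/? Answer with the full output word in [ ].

Place immediately or transitively dominates [coronal], [anterior], [distributed], [strident], [labial], [dorsal], [high], [back].
After delinking /ŋ/'s Place and linking /t'/'s, the affected terminals become [+coronal], [+anterior], [−distributed], [−strident], [−labial], [−dorsal]; [voice], [spread glottis], [constricted glottis], … (outside Place) are retained from /ŋ/.
Among the inventory, only /n/ has exactly this specification, giving the surface form [pet'na].

[pet'na]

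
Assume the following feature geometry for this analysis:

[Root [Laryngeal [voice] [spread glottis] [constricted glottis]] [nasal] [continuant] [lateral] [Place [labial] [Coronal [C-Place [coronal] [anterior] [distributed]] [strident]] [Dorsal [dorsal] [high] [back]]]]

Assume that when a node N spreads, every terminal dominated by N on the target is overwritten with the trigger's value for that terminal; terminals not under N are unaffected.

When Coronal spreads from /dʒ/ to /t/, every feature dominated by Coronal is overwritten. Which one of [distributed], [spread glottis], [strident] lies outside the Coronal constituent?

[spread glottis]

Under this geometry, Coronal contains [coronal], [anterior], [distributed], [strident].
Spreading Coronal replaces [distributed], [strident] with the trigger's values, since each sits inside the Coronal constituent.
But [spread glottis] is a dependent of Laryngeal, outside Coronal; it is therefore untouched by the spreading.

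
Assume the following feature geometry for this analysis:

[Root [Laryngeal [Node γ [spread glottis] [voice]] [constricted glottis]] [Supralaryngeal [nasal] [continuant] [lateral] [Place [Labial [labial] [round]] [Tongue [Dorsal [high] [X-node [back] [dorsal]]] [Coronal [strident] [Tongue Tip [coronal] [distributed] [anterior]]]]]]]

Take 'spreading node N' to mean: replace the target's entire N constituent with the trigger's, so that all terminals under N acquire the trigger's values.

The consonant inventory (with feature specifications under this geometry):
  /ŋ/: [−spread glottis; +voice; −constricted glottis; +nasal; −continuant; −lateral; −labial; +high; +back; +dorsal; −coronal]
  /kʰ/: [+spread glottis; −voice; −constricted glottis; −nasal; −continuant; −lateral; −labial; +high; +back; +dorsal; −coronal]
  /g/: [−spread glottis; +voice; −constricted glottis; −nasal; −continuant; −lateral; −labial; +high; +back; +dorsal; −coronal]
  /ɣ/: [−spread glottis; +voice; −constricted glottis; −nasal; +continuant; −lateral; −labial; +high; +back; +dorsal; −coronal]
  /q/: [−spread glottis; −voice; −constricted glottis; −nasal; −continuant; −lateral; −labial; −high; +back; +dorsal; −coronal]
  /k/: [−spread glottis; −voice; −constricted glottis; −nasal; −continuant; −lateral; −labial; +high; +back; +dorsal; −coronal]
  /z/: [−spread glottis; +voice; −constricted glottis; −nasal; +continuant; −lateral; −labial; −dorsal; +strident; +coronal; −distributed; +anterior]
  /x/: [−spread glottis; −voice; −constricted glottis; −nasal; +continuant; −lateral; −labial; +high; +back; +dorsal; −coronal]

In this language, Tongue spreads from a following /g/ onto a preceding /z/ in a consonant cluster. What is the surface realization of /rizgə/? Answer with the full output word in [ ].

[riɣgə]

Terminals under Tongue in this geometry: [high], [back], [dorsal], [strident], [coronal], [distributed], [anterior].
Spreading Tongue from /g/ onto /z/ replaces those values with /g/'s: [+high], [+back], [+dorsal], [−coronal]. Features outside Tongue ([spread glottis], [voice], [constricted glottis], …) stay as in /z/.
Among the inventory, only /ɣ/ has exactly this specification, giving the surface form [riɣgə].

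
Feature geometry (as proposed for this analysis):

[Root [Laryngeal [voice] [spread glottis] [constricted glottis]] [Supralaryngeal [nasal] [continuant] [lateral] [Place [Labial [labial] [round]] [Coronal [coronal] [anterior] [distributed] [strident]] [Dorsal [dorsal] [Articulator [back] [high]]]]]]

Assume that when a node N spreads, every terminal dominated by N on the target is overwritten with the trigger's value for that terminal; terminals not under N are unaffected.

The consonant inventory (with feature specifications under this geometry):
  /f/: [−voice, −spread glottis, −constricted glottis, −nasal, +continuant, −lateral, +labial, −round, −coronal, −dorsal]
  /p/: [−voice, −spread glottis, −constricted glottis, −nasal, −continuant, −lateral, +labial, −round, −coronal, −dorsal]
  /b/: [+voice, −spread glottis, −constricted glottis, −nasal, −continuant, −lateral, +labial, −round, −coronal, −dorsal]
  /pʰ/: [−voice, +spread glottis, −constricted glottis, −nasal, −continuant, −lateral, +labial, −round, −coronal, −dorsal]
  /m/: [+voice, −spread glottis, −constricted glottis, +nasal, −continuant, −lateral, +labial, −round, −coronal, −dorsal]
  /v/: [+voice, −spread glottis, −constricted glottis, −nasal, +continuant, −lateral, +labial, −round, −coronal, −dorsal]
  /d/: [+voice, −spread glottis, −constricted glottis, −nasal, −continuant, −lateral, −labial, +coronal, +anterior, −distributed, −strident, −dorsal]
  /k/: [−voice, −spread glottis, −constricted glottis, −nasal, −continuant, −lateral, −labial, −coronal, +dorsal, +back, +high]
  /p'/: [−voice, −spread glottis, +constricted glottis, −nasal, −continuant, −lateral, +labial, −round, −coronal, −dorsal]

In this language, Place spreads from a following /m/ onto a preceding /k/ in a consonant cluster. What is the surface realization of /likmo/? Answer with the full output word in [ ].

[lipmo]

The Place node dominates the terminals [labial], [round], [coronal], [anterior], [distributed], [strident], [dorsal], [back], [high].
After delinking /k/'s Place and linking /m/'s, the affected terminals become [+labial], [−round], [−coronal], [−dorsal]; [voice], [spread glottis], [constricted glottis], … (outside Place) are retained from /k/.
This feature bundle is that of [p], so /likmo/ surfaces as [lipmo].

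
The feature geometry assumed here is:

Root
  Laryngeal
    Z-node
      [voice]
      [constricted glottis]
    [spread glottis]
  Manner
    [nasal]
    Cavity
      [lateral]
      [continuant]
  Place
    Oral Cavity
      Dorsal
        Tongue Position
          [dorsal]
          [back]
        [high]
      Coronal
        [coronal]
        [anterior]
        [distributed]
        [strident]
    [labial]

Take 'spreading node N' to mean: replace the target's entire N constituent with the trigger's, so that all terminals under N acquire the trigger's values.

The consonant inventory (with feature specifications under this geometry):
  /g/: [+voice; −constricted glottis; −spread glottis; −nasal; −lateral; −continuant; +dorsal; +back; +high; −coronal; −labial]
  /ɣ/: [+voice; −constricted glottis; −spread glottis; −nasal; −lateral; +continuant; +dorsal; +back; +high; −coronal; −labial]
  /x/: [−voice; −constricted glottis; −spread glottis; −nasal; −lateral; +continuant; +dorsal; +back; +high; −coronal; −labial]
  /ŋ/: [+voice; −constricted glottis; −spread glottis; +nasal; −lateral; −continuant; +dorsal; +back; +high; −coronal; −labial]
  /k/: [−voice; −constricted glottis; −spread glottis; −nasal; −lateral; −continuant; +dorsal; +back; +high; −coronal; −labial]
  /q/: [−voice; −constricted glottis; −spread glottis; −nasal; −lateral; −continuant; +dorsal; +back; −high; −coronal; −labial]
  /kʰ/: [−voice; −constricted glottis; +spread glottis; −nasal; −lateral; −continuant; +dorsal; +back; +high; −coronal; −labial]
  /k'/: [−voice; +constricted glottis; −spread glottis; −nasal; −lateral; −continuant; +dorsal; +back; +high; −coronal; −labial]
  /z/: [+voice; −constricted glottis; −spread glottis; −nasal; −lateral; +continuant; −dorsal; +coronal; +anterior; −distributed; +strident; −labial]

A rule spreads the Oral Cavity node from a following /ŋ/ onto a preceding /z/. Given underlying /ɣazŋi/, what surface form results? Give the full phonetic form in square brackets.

Terminals under Oral Cavity in this geometry: [dorsal], [back], [high], [coronal], [anterior], [distributed], [strident].
The target acquires /ŋ/'s values for everything under Oral Cavity — [+dorsal], [+back], [+high], [−coronal] — while keeping its own [voice], [constricted glottis], [spread glottis], ….
This feature bundle is that of [ɣ], so /ɣazŋi/ surfaces as [ɣaɣŋi].

[ɣaɣŋi]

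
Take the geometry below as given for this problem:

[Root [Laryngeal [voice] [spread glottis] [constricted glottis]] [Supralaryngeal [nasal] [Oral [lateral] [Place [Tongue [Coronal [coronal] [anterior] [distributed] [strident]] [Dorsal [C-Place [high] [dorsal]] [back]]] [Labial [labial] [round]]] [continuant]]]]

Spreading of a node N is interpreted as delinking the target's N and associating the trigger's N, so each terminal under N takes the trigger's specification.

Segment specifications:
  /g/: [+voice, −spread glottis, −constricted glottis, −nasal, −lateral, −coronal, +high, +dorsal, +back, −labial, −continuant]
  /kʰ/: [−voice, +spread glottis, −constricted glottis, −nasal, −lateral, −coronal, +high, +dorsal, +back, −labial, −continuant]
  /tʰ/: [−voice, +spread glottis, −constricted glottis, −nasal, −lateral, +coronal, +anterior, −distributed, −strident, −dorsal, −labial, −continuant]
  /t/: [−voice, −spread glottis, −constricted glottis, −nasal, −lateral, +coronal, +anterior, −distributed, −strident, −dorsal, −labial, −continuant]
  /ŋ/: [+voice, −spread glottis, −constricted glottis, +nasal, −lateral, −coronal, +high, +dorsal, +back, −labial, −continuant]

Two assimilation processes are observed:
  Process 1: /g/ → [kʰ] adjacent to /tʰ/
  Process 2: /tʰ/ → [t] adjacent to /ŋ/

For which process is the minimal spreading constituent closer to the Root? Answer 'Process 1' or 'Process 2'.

In Process 1, [voice], [spread glottis] change, so the minimal spreading node is Laryngeal at depth 1.
In Process 2, [spread glottis] changes, so the minimal spreading node is [spread glottis] at depth 2.
Laryngeal (depth 1) sits above [spread glottis] (depth 2), making Process 1 the one with the higher spreading node.

Process 1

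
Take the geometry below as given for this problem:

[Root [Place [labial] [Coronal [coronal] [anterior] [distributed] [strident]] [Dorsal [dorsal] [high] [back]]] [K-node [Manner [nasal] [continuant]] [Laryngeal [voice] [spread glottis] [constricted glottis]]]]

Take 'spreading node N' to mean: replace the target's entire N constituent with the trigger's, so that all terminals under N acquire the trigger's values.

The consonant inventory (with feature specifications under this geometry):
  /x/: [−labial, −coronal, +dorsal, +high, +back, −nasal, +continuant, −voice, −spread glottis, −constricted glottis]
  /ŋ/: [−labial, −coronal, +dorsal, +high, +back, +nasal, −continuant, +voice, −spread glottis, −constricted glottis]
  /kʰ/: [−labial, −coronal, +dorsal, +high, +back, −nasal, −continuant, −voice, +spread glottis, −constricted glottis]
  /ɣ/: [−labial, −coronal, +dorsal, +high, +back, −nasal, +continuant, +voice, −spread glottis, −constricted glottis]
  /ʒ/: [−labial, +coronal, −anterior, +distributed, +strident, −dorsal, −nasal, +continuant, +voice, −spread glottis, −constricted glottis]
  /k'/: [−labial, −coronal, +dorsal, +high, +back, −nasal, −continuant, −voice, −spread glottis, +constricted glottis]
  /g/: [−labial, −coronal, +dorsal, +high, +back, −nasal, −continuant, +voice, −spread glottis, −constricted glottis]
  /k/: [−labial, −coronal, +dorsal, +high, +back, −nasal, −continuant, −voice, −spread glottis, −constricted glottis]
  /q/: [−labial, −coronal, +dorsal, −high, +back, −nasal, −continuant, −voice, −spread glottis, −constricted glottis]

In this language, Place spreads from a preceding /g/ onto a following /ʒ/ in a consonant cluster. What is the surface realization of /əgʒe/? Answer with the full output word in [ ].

[əgɣe]

Place immediately or transitively dominates [labial], [coronal], [anterior], [distributed], [strident], [dorsal], [high], [back].
After delinking /ʒ/'s Place and linking /g/'s, the affected terminals become [−labial], [−coronal], [+dorsal], [+high], [+back]; [nasal], [continuant], [voice], … (outside Place) are retained from /ʒ/.
The resulting bundle matches /ɣ/ in the inventory; substituting it for /ʒ/ gives [əgɣe].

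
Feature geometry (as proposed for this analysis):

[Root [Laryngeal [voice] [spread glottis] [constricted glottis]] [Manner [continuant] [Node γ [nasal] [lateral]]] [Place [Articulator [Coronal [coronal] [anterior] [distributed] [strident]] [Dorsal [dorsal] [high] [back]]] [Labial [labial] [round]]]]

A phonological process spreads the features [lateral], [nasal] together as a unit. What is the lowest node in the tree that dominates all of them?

Node γ

[lateral] is immediately dominated by Node γ.
[nasal] is immediately dominated by Node γ.
These paths first converge at Node γ; no daughter of Node γ dominates all 2 features, so Node γ is the minimal constituent.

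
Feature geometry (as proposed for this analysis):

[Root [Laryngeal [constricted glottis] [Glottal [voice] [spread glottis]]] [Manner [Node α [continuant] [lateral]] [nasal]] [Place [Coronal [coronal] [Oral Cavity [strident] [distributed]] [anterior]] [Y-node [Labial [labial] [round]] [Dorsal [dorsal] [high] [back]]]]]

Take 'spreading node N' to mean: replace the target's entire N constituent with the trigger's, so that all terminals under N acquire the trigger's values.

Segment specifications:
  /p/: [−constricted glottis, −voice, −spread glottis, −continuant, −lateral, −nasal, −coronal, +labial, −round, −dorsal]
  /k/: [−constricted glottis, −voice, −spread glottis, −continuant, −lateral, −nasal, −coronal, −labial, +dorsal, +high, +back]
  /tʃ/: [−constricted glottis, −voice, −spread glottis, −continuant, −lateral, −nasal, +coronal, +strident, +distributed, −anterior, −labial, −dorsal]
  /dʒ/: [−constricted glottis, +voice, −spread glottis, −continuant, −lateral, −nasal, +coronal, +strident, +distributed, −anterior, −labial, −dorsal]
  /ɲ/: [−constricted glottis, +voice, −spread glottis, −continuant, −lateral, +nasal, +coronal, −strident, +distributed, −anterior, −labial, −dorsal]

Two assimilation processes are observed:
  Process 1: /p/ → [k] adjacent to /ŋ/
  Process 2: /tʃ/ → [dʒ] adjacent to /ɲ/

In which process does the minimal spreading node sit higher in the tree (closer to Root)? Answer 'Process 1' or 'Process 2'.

Process 1: the features that change are [labial], [round], [dorsal], [high], [back]; the minimal node is Y-node (depth 2).
In Process 2, [voice] changes, so the minimal spreading node is [voice] at depth 3.
Depth 2 < depth 3; Process 1 involves the structurally higher constituent Y-node.

Process 1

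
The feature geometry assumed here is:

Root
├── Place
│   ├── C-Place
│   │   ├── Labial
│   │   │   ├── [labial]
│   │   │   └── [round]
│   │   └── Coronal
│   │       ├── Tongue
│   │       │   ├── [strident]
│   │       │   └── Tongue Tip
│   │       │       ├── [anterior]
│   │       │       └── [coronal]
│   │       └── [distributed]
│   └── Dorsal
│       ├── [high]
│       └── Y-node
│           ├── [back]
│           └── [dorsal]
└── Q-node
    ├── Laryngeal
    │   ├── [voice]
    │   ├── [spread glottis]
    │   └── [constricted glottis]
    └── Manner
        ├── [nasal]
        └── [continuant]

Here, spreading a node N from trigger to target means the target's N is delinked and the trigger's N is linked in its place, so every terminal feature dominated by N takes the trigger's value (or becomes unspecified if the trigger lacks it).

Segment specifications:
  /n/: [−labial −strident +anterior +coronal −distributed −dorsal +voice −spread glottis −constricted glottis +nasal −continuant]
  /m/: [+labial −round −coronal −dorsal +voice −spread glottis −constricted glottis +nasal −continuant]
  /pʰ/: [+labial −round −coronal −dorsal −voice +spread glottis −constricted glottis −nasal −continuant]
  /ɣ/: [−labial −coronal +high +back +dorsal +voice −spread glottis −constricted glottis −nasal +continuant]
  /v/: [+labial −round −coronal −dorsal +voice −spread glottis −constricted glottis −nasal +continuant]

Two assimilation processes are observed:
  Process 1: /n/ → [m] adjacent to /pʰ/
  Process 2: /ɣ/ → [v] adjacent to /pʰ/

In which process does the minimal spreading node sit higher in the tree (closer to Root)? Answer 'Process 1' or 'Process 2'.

Process 2

Process 1: the features that change are [labial], [round], [coronal], [anterior], [distributed], [strident]; the minimal node is C-Place (depth 2).
Process 2 alters [labial], [round], [dorsal], [high], [back]; the lowest common ancestor is Place (depth 1 from Root).
Place is closer to Root than C-Place, so Process 2 spreads the higher node.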